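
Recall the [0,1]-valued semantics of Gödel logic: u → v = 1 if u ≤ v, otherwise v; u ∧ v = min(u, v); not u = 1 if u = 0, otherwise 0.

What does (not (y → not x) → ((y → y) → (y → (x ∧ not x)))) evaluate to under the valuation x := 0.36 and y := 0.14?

not x: Gödel ¬ of 0.36 = 0 (operand ≠ 0)
(y → not x): 0.14 > 0, so result = 0
not (y → not x): Gödel ¬ of 0 = 1 (operand is 0)
(y → y): 0.14 ≤ 0.14, so result = 1
not x: Gödel ¬ of 0.36 = 0 (operand ≠ 0)
(x ∧ not x) = min(0.36, 0) = 0
(y → (x ∧ not x)): 0.14 > 0, so result = 0
((y → y) → (y → (x ∧ not x))): 1 > 0, so result = 0
(not (y → not x) → ((y → y) → (y → (x ∧ not x)))): 1 > 0, so result = 0

0.00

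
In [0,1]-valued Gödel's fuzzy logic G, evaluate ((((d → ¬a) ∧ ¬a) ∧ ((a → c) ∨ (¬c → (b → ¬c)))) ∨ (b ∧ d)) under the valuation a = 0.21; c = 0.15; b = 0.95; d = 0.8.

0.80

¬a: Gödel ¬ of 0.21 = 0 (operand ≠ 0)
(d → ¬a): 0.8 > 0, so result = 0
¬a: Gödel ¬ of 0.21 = 0 (operand ≠ 0)
((d → ¬a) ∧ ¬a) = min(0, 0) = 0
(a → c): 0.21 > 0.15, so result = 0.15
¬c: Gödel ¬ of 0.15 = 0 (operand ≠ 0)
¬c: Gödel ¬ of 0.15 = 0 (operand ≠ 0)
(b → ¬c): 0.95 > 0, so result = 0
(¬c → (b → ¬c)): 0 ≤ 0, so result = 1
((a → c) ∨ (¬c → (b → ¬c))) = max(0.15, 1) = 1
(((d → ¬a) ∧ ¬a) ∧ ((a → c) ∨ (¬c → (b → ¬c)))) = min(0, 1) = 0
(b ∧ d) = min(0.95, 0.8) = 0.8
((((d → ¬a) ∧ ¬a) ∧ ((a → c) ∨ (¬c → (b → ¬c)))) ∨ (b ∧ d)) = max(0, 0.8) = 0.8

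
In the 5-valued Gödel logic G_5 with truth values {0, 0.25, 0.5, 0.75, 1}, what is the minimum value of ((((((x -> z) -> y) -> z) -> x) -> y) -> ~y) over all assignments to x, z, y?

0.00

The minimum is attained at x = 0, z = 0, y = 0.25:
  (x -> z): 0 ≤ 0, so result = 1
  ((x -> z) -> y): 1 > 0.25, so result = 0.25
  (((x -> z) -> y) -> z): 0.25 > 0, so result = 0
  ((((x -> z) -> y) -> z) -> x): 0 ≤ 0, so result = 1
  (((((x -> z) -> y) -> z) -> x) -> y): 1 > 0.25, so result = 0.25
  ~y: Gödel ¬ of 0.25 = 0 (operand ≠ 0)
  ((((((x -> z) -> y) -> z) -> x) -> y) -> ~y): 0.25 > 0, so result = 0
Checking all 125 assignments confirms none give a value below 0.00.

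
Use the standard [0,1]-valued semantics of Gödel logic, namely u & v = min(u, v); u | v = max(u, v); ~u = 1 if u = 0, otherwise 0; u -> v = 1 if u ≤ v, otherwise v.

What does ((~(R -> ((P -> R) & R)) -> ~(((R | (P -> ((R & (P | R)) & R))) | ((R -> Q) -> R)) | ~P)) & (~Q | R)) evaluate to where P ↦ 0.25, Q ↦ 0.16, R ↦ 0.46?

(P -> R): 0.25 ≤ 0.46, so result = 1
((P -> R) & R) = min(1, 0.46) = 0.46
(R -> ((P -> R) & R)): 0.46 ≤ 0.46, so result = 1
~(R -> ((P -> R) & R)): Gödel ¬ of 1 = 0 (operand ≠ 0)
(P | R) = max(0.25, 0.46) = 0.46
(R & (P | R)) = min(0.46, 0.46) = 0.46
((R & (P | R)) & R) = min(0.46, 0.46) = 0.46
(P -> ((R & (P | R)) & R)): 0.25 ≤ 0.46, so result = 1
(R | (P -> ((R & (P | R)) & R))) = max(0.46, 1) = 1
(R -> Q): 0.46 > 0.16, so result = 0.16
((R -> Q) -> R): 0.16 ≤ 0.46, so result = 1
((R | (P -> ((R & (P | R)) & R))) | ((R -> Q) -> R)) = max(1, 1) = 1
~P: Gödel ¬ of 0.25 = 0 (operand ≠ 0)
(((R | (P -> ((R & (P | R)) & R))) | ((R -> Q) -> R)) | ~P) = max(1, 0) = 1
~(((R | (P -> ((R & (P | R)) & R))) | ((R -> Q) -> R)) | ~P): Gödel ¬ of 1 = 0 (operand ≠ 0)
(~(R -> ((P -> R) & R)) -> ~(((R | (P -> ((R & (P | R)) & R))) | ((R -> Q) -> R)) | ~P)): 0 ≤ 0, so result = 1
~Q: Gödel ¬ of 0.16 = 0 (operand ≠ 0)
(~Q | R) = max(0, 0.46) = 0.46
((~(R -> ((P -> R) & R)) -> ~(((R | (P -> ((R & (P | R)) & R))) | ((R -> Q) -> R)) | ~P)) & (~Q | R)) = min(1, 0.46) = 0.46

0.46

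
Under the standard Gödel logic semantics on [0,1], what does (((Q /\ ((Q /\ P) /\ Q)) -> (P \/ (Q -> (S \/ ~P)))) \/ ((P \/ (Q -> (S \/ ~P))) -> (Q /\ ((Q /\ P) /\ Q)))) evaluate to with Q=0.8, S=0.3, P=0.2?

(Q /\ P) = min(0.8, 0.2) = 0.2
((Q /\ P) /\ Q) = min(0.2, 0.8) = 0.2
(Q /\ ((Q /\ P) /\ Q)) = min(0.8, 0.2) = 0.2
~P: Gödel ¬ of 0.2 = 0 (operand ≠ 0)
(S \/ ~P) = max(0.3, 0) = 0.3
(Q -> (S \/ ~P)): 0.8 > 0.3, so result = 0.3
(P \/ (Q -> (S \/ ~P))) = max(0.2, 0.3) = 0.3
((Q /\ ((Q /\ P) /\ Q)) -> (P \/ (Q -> (S \/ ~P)))): 0.2 ≤ 0.3, so result = 1
~P: Gödel ¬ of 0.2 = 0 (operand ≠ 0)
(S \/ ~P) = max(0.3, 0) = 0.3
(Q -> (S \/ ~P)): 0.8 > 0.3, so result = 0.3
(P \/ (Q -> (S \/ ~P))) = max(0.2, 0.3) = 0.3
(Q /\ P) = min(0.8, 0.2) = 0.2
((Q /\ P) /\ Q) = min(0.2, 0.8) = 0.2
(Q /\ ((Q /\ P) /\ Q)) = min(0.8, 0.2) = 0.2
((P \/ (Q -> (S \/ ~P))) -> (Q /\ ((Q /\ P) /\ Q))): 0.3 > 0.2, so result = 0.2
(((Q /\ ((Q /\ P) /\ Q)) -> (P \/ (Q -> (S \/ ~P)))) \/ ((P \/ (Q -> (S \/ ~P))) -> (Q /\ ((Q /\ P) /\ Q)))) = max(1, 0.2) = 1

1.00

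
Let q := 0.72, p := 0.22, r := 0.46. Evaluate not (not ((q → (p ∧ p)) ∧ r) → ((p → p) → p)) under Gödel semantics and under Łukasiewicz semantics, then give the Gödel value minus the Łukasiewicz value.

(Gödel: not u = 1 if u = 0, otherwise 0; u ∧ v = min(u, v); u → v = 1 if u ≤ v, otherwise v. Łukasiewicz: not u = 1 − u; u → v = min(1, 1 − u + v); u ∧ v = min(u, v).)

Gödel evaluation:
  (p ∧ p) = min(0.22, 0.22) = 0.22
  (q → (p ∧ p)): 0.72 > 0.22, so result = 0.22
  ((q → (p ∧ p)) ∧ r) = min(0.22, 0.46) = 0.22
  not ((q → (p ∧ p)) ∧ r): Gödel ¬ of 0.22 = 0 (operand ≠ 0)
  (p → p): 0.22 ≤ 0.22, so result = 1
  ((p → p) → p): 1 > 0.22, so result = 0.22
  (not ((q → (p ∧ p)) ∧ r) → ((p → p) → p)): 0 ≤ 0.22, so result = 1
  not (not ((q → (p ∧ p)) ∧ r) → ((p → p) → p)): Gödel ¬ of 1 = 0 (operand ≠ 0)
  Gödel value = 0
Łukasiewicz evaluation:
  (p ∧ p) = min(0.22, 0.22) = 0.22
  (q → (p ∧ p)): min(1, 1 − 0.72 + 0.22) = 0.5
  ((q → (p ∧ p)) ∧ r) = min(0.5, 0.46) = 0.46
  not ((q → (p ∧ p)) ∧ r): Łukasiewicz ¬ gives 1 − 0.46 = 0.54
  (p → p): min(1, 1 − 0.22 + 0.22) = 1
  ((p → p) → p): min(1, 1 − 1 + 0.22) = 0.22
  (not ((q → (p ∧ p)) ∧ r) → ((p → p) → p)): min(1, 1 − 0.54 + 0.22) = 0.68
  not (not ((q → (p ∧ p)) ∧ r) → ((p → p) → p)): Łukasiewicz ¬ gives 1 − 0.68 = 0.32
  Łukasiewicz value = 0.32
Difference: 0 − 0.32 = -0.32

-0.32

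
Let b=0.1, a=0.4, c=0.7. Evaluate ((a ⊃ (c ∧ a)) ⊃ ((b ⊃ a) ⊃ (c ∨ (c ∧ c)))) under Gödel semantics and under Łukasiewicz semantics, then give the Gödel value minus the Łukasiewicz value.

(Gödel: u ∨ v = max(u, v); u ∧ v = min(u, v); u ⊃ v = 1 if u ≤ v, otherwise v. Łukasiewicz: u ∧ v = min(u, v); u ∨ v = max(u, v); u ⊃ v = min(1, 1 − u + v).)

Gödel evaluation:
  (c ∧ a) = min(0.7, 0.4) = 0.4
  (a ⊃ (c ∧ a)): 0.4 ≤ 0.4, so result = 1
  (b ⊃ a): 0.1 ≤ 0.4, so result = 1
  (c ∧ c) = min(0.7, 0.7) = 0.7
  (c ∨ (c ∧ c)) = max(0.7, 0.7) = 0.7
  ((b ⊃ a) ⊃ (c ∨ (c ∧ c))): 1 > 0.7, so result = 0.7
  ((a ⊃ (c ∧ a)) ⊃ ((b ⊃ a) ⊃ (c ∨ (c ∧ c)))): 1 > 0.7, so result = 0.7
  Gödel value = 0.7
Łukasiewicz evaluation:
  (c ∧ a) = min(0.7, 0.4) = 0.4
  (a ⊃ (c ∧ a)): min(1, 1 − 0.4 + 0.4) = 1
  (b ⊃ a): min(1, 1 − 0.1 + 0.4) = 1
  (c ∧ c) = min(0.7, 0.7) = 0.7
  (c ∨ (c ∧ c)) = max(0.7, 0.7) = 0.7
  ((b ⊃ a) ⊃ (c ∨ (c ∧ c))): min(1, 1 − 1 + 0.7) = 0.7
  ((a ⊃ (c ∧ a)) ⊃ ((b ⊃ a) ⊃ (c ∨ (c ∧ c)))): min(1, 1 − 1 + 0.7) = 0.7
  Łukasiewicz value = 0.7
Difference: 0.7 − 0.7 = 0.00

0.00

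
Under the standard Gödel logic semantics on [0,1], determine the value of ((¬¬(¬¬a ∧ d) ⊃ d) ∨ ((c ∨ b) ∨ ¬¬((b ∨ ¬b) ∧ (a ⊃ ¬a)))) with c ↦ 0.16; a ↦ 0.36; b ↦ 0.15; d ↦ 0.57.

0.57

¬a: Gödel ¬ of 0.36 = 0 (operand ≠ 0)
¬¬a: Gödel ¬ of 0 = 1 (operand is 0)
(¬¬a ∧ d) = min(1, 0.57) = 0.57
¬(¬¬a ∧ d): Gödel ¬ of 0.57 = 0 (operand ≠ 0)
¬¬(¬¬a ∧ d): Gödel ¬ of 0 = 1 (operand is 0)
(¬¬(¬¬a ∧ d) ⊃ d): 1 > 0.57, so result = 0.57
(c ∨ b) = max(0.16, 0.15) = 0.16
¬b: Gödel ¬ of 0.15 = 0 (operand ≠ 0)
(b ∨ ¬b) = max(0.15, 0) = 0.15
¬a: Gödel ¬ of 0.36 = 0 (operand ≠ 0)
(a ⊃ ¬a): 0.36 > 0, so result = 0
((b ∨ ¬b) ∧ (a ⊃ ¬a)) = min(0.15, 0) = 0
¬((b ∨ ¬b) ∧ (a ⊃ ¬a)): Gödel ¬ of 0 = 1 (operand is 0)
¬¬((b ∨ ¬b) ∧ (a ⊃ ¬a)): Gödel ¬ of 1 = 0 (operand ≠ 0)
((c ∨ b) ∨ ¬¬((b ∨ ¬b) ∧ (a ⊃ ¬a))) = max(0.16, 0) = 0.16
((¬¬(¬¬a ∧ d) ⊃ d) ∨ ((c ∨ b) ∨ ¬¬((b ∨ ¬b) ∧ (a ⊃ ¬a)))) = max(0.57, 0.16) = 0.57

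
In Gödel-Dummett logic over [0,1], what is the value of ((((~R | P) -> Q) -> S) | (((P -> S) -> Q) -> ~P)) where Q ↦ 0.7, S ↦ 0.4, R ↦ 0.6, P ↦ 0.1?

0.40

~R: Gödel ¬ of 0.6 = 0 (operand ≠ 0)
(~R | P) = max(0, 0.1) = 0.1
((~R | P) -> Q): 0.1 ≤ 0.7, so result = 1
(((~R | P) -> Q) -> S): 1 > 0.4, so result = 0.4
(P -> S): 0.1 ≤ 0.4, so result = 1
((P -> S) -> Q): 1 > 0.7, so result = 0.7
~P: Gödel ¬ of 0.1 = 0 (operand ≠ 0)
(((P -> S) -> Q) -> ~P): 0.7 > 0, so result = 0
((((~R | P) -> Q) -> S) | (((P -> S) -> Q) -> ~P)) = max(0.4, 0) = 0.4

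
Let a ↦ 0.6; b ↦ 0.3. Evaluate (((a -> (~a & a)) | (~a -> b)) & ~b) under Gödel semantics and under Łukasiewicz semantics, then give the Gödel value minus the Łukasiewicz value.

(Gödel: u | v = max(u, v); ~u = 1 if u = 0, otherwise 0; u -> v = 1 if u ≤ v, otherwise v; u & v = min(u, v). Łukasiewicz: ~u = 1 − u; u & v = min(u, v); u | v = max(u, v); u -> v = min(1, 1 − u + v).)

Gödel evaluation:
  ~a: Gödel ¬ of 0.6 = 0 (operand ≠ 0)
  (~a & a) = min(0, 0.6) = 0
  (a -> (~a & a)): 0.6 > 0, so result = 0
  ~a: Gödel ¬ of 0.6 = 0 (operand ≠ 0)
  (~a -> b): 0 ≤ 0.3, so result = 1
  ((a -> (~a & a)) | (~a -> b)) = max(0, 1) = 1
  ~b: Gödel ¬ of 0.3 = 0 (operand ≠ 0)
  (((a -> (~a & a)) | (~a -> b)) & ~b) = min(1, 0) = 0
  Gödel value = 0
Łukasiewicz evaluation:
  ~a: Łukasiewicz ¬ gives 1 − 0.6 = 0.4
  (~a & a) = min(0.4, 0.6) = 0.4
  (a -> (~a & a)): min(1, 1 − 0.6 + 0.4) = 0.8
  ~a: Łukasiewicz ¬ gives 1 − 0.6 = 0.4
  (~a -> b): min(1, 1 − 0.4 + 0.3) = 0.9
  ((a -> (~a & a)) | (~a -> b)) = max(0.8, 0.9) = 0.9
  ~b: Łukasiewicz ¬ gives 1 − 0.3 = 0.7
  (((a -> (~a & a)) | (~a -> b)) & ~b) = min(0.9, 0.7) = 0.7
  Łukasiewicz value = 0.7
Difference: 0 − 0.7 = -0.70

-0.70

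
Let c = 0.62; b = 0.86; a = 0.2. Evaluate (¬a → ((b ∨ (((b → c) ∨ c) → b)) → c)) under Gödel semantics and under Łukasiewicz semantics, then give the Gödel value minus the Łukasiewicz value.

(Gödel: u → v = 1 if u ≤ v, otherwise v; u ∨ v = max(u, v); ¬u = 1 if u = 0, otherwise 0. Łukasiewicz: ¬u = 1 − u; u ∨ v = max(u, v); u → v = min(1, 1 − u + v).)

0.18

Gödel evaluation:
  ¬a: Gödel ¬ of 0.2 = 0 (operand ≠ 0)
  (b → c): 0.86 > 0.62, so result = 0.62
  ((b → c) ∨ c) = max(0.62, 0.62) = 0.62
  (((b → c) ∨ c) → b): 0.62 ≤ 0.86, so result = 1
  (b ∨ (((b → c) ∨ c) → b)) = max(0.86, 1) = 1
  ((b ∨ (((b → c) ∨ c) → b)) → c): 1 > 0.62, so result = 0.62
  (¬a → ((b ∨ (((b → c) ∨ c) → b)) → c)): 0 ≤ 0.62, so result = 1
  Gödel value = 1
Łukasiewicz evaluation:
  ¬a: Łukasiewicz ¬ gives 1 − 0.2 = 0.8
  (b → c): min(1, 1 − 0.86 + 0.62) = 0.76
  ((b → c) ∨ c) = max(0.76, 0.62) = 0.76
  (((b → c) ∨ c) → b): min(1, 1 − 0.76 + 0.86) = 1
  (b ∨ (((b → c) ∨ c) → b)) = max(0.86, 1) = 1
  ((b ∨ (((b → c) ∨ c) → b)) → c): min(1, 1 − 1 + 0.62) = 0.62
  (¬a → ((b ∨ (((b → c) ∨ c) → b)) → c)): min(1, 1 − 0.8 + 0.62) = 0.82
  Łukasiewicz value = 0.82
Difference: 1 − 0.82 = 0.18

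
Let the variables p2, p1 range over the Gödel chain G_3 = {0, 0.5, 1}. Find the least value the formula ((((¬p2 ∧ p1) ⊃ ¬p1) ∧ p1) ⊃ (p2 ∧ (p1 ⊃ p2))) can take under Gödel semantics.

0.50

The minimum is attained at p2 = 0.5, p1 = 1:
  ¬p2: Gödel ¬ of 0.5 = 0 (operand ≠ 0)
  (¬p2 ∧ p1) = min(0, 1) = 0
  ¬p1: Gödel ¬ of 1 = 0 (operand ≠ 0)
  ((¬p2 ∧ p1) ⊃ ¬p1): 0 ≤ 0, so result = 1
  (((¬p2 ∧ p1) ⊃ ¬p1) ∧ p1) = min(1, 1) = 1
  (p1 ⊃ p2): 1 > 0.5, so result = 0.5
  (p2 ∧ (p1 ⊃ p2)) = min(0.5, 0.5) = 0.5
  ((((¬p2 ∧ p1) ⊃ ¬p1) ∧ p1) ⊃ (p2 ∧ (p1 ⊃ p2))): 1 > 0.5, so result = 0.5
Checking all 9 assignments confirms none give a value below 0.50.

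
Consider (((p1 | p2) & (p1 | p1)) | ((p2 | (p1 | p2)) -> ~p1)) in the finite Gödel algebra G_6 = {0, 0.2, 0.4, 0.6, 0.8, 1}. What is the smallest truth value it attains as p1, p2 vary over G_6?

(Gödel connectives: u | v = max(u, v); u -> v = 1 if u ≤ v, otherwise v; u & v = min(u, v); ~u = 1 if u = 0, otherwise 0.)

The minimum is attained at p1 = 0.2, p2 = 0:
  (p1 | p2) = max(0.2, 0) = 0.2
  (p1 | p1) = max(0.2, 0.2) = 0.2
  ((p1 | p2) & (p1 | p1)) = min(0.2, 0.2) = 0.2
  (p1 | p2) = max(0.2, 0) = 0.2
  (p2 | (p1 | p2)) = max(0, 0.2) = 0.2
  ~p1: Gödel ¬ of 0.2 = 0 (operand ≠ 0)
  ((p2 | (p1 | p2)) -> ~p1): 0.2 > 0, so result = 0
  (((p1 | p2) & (p1 | p1)) | ((p2 | (p1 | p2)) -> ~p1)) = max(0.2, 0) = 0.2
Checking all 36 assignments confirms none give a value below 0.20.

0.20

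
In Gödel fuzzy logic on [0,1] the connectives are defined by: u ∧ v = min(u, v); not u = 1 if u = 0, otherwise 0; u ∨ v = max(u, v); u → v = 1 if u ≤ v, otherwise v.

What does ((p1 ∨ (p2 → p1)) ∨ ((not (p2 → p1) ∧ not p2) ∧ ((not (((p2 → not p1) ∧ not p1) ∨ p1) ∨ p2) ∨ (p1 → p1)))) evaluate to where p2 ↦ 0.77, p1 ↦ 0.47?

0.47

(p2 → p1): 0.77 > 0.47, so result = 0.47
(p1 ∨ (p2 → p1)) = max(0.47, 0.47) = 0.47
(p2 → p1): 0.77 > 0.47, so result = 0.47
not (p2 → p1): Gödel ¬ of 0.47 = 0 (operand ≠ 0)
not p2: Gödel ¬ of 0.77 = 0 (operand ≠ 0)
(not (p2 → p1) ∧ not p2) = min(0, 0) = 0
not p1: Gödel ¬ of 0.47 = 0 (operand ≠ 0)
(p2 → not p1): 0.77 > 0, so result = 0
not p1: Gödel ¬ of 0.47 = 0 (operand ≠ 0)
((p2 → not p1) ∧ not p1) = min(0, 0) = 0
(((p2 → not p1) ∧ not p1) ∨ p1) = max(0, 0.47) = 0.47
not (((p2 → not p1) ∧ not p1) ∨ p1): Gödel ¬ of 0.47 = 0 (operand ≠ 0)
(not (((p2 → not p1) ∧ not p1) ∨ p1) ∨ p2) = max(0, 0.77) = 0.77
(p1 → p1): 0.47 ≤ 0.47, so result = 1
((not (((p2 → not p1) ∧ not p1) ∨ p1) ∨ p2) ∨ (p1 → p1)) = max(0.77, 1) = 1
((not (p2 → p1) ∧ not p2) ∧ ((not (((p2 → not p1) ∧ not p1) ∨ p1) ∨ p2) ∨ (p1 → p1))) = min(0, 1) = 0
((p1 ∨ (p2 → p1)) ∨ ((not (p2 → p1) ∧ not p2) ∧ ((not (((p2 → not p1) ∧ not p1) ∨ p1) ∨ p2) ∨ (p1 → p1)))) = max(0.47, 0) = 0.47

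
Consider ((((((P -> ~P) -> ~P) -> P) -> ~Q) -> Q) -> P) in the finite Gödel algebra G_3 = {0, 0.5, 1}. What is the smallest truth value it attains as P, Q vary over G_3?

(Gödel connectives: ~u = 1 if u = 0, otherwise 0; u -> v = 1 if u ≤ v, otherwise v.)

0.00

The minimum is attained at P = 0, Q = 0.5:
  ~P: Gödel ¬ of 0 = 1 (operand is 0)
  (P -> ~P): 0 ≤ 1, so result = 1
  ~P: Gödel ¬ of 0 = 1 (operand is 0)
  ((P -> ~P) -> ~P): 1 ≤ 1, so result = 1
  (((P -> ~P) -> ~P) -> P): 1 > 0, so result = 0
  ~Q: Gödel ¬ of 0.5 = 0 (operand ≠ 0)
  ((((P -> ~P) -> ~P) -> P) -> ~Q): 0 ≤ 0, so result = 1
  (((((P -> ~P) -> ~P) -> P) -> ~Q) -> Q): 1 > 0.5, so result = 0.5
  ((((((P -> ~P) -> ~P) -> P) -> ~Q) -> Q) -> P): 0.5 > 0, so result = 0
Checking all 9 assignments confirms none give a value below 0.00.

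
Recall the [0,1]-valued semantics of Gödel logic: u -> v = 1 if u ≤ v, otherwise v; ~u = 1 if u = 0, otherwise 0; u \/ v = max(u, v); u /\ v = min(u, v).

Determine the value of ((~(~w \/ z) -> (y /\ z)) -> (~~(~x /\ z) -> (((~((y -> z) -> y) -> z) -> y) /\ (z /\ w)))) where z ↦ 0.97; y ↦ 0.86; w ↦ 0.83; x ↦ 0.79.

~w: Gödel ¬ of 0.83 = 0 (operand ≠ 0)
(~w \/ z) = max(0, 0.97) = 0.97
~(~w \/ z): Gödel ¬ of 0.97 = 0 (operand ≠ 0)
(y /\ z) = min(0.86, 0.97) = 0.86
(~(~w \/ z) -> (y /\ z)): 0 ≤ 0.86, so result = 1
~x: Gödel ¬ of 0.79 = 0 (operand ≠ 0)
(~x /\ z) = min(0, 0.97) = 0
~(~x /\ z): Gödel ¬ of 0 = 1 (operand is 0)
~~(~x /\ z): Gödel ¬ of 1 = 0 (operand ≠ 0)
(y -> z): 0.86 ≤ 0.97, so result = 1
((y -> z) -> y): 1 > 0.86, so result = 0.86
~((y -> z) -> y): Gödel ¬ of 0.86 = 0 (operand ≠ 0)
(~((y -> z) -> y) -> z): 0 ≤ 0.97, so result = 1
((~((y -> z) -> y) -> z) -> y): 1 > 0.86, so result = 0.86
(z /\ w) = min(0.97, 0.83) = 0.83
(((~((y -> z) -> y) -> z) -> y) /\ (z /\ w)) = min(0.86, 0.83) = 0.83
(~~(~x /\ z) -> (((~((y -> z) -> y) -> z) -> y) /\ (z /\ w))): 0 ≤ 0.83, so result = 1
((~(~w \/ z) -> (y /\ z)) -> (~~(~x /\ z) -> (((~((y -> z) -> y) -> z) -> y) /\ (z /\ w)))): 1 ≤ 1, so result = 1

1.00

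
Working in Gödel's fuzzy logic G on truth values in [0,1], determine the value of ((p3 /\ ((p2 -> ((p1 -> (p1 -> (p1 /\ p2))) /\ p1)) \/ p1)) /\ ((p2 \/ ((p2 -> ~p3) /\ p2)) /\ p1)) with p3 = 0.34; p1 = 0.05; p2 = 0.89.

(p1 /\ p2) = min(0.05, 0.89) = 0.05
(p1 -> (p1 /\ p2)): 0.05 ≤ 0.05, so result = 1
(p1 -> (p1 -> (p1 /\ p2))): 0.05 ≤ 1, so result = 1
((p1 -> (p1 -> (p1 /\ p2))) /\ p1) = min(1, 0.05) = 0.05
(p2 -> ((p1 -> (p1 -> (p1 /\ p2))) /\ p1)): 0.89 > 0.05, so result = 0.05
((p2 -> ((p1 -> (p1 -> (p1 /\ p2))) /\ p1)) \/ p1) = max(0.05, 0.05) = 0.05
(p3 /\ ((p2 -> ((p1 -> (p1 -> (p1 /\ p2))) /\ p1)) \/ p1)) = min(0.34, 0.05) = 0.05
~p3: Gödel ¬ of 0.34 = 0 (operand ≠ 0)
(p2 -> ~p3): 0.89 > 0, so result = 0
((p2 -> ~p3) /\ p2) = min(0, 0.89) = 0
(p2 \/ ((p2 -> ~p3) /\ p2)) = max(0.89, 0) = 0.89
((p2 \/ ((p2 -> ~p3) /\ p2)) /\ p1) = min(0.89, 0.05) = 0.05
((p3 /\ ((p2 -> ((p1 -> (p1 -> (p1 /\ p2))) /\ p1)) \/ p1)) /\ ((p2 \/ ((p2 -> ~p3) /\ p2)) /\ p1)) = min(0.05, 0.05) = 0.05

0.05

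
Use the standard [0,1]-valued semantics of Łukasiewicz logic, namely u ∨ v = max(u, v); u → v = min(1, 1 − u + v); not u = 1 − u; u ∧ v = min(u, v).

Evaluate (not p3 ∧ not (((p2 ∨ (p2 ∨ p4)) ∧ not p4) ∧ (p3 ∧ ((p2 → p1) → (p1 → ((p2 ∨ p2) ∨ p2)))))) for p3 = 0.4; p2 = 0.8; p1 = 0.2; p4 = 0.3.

0.60

not p3: Łukasiewicz ¬ gives 1 − 0.4 = 0.6
(p2 ∨ p4) = max(0.8, 0.3) = 0.8
(p2 ∨ (p2 ∨ p4)) = max(0.8, 0.8) = 0.8
not p4: Łukasiewicz ¬ gives 1 − 0.3 = 0.7
((p2 ∨ (p2 ∨ p4)) ∧ not p4) = min(0.8, 0.7) = 0.7
(p2 → p1): min(1, 1 − 0.8 + 0.2) = 0.4
(p2 ∨ p2) = max(0.8, 0.8) = 0.8
((p2 ∨ p2) ∨ p2) = max(0.8, 0.8) = 0.8
(p1 → ((p2 ∨ p2) ∨ p2)): min(1, 1 − 0.2 + 0.8) = 1
((p2 → p1) → (p1 → ((p2 ∨ p2) ∨ p2))): min(1, 1 − 0.4 + 1) = 1
(p3 ∧ ((p2 → p1) → (p1 → ((p2 ∨ p2) ∨ p2)))) = min(0.4, 1) = 0.4
(((p2 ∨ (p2 ∨ p4)) ∧ not p4) ∧ (p3 ∧ ((p2 → p1) → (p1 → ((p2 ∨ p2) ∨ p2))))) = min(0.7, 0.4) = 0.4
not (((p2 ∨ (p2 ∨ p4)) ∧ not p4) ∧ (p3 ∧ ((p2 → p1) → (p1 → ((p2 ∨ p2) ∨ p2))))): Łukasiewicz ¬ gives 1 − 0.4 = 0.6
(not p3 ∧ not (((p2 ∨ (p2 ∨ p4)) ∧ not p4) ∧ (p3 ∧ ((p2 → p1) → (p1 → ((p2 ∨ p2) ∨ p2)))))) = min(0.6, 0.6) = 0.6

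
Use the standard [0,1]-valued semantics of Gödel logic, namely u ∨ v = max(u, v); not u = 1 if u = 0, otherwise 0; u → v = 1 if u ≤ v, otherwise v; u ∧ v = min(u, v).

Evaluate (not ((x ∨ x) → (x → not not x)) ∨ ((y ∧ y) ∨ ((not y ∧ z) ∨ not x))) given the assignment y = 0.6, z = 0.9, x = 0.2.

0.60

(x ∨ x) = max(0.2, 0.2) = 0.2
not x: Gödel ¬ of 0.2 = 0 (operand ≠ 0)
not not x: Gödel ¬ of 0 = 1 (operand is 0)
(x → not not x): 0.2 ≤ 1, so result = 1
((x ∨ x) → (x → not not x)): 0.2 ≤ 1, so result = 1
not ((x ∨ x) → (x → not not x)): Gödel ¬ of 1 = 0 (operand ≠ 0)
(y ∧ y) = min(0.6, 0.6) = 0.6
not y: Gödel ¬ of 0.6 = 0 (operand ≠ 0)
(not y ∧ z) = min(0, 0.9) = 0
not x: Gödel ¬ of 0.2 = 0 (operand ≠ 0)
((not y ∧ z) ∨ not x) = max(0, 0) = 0
((y ∧ y) ∨ ((not y ∧ z) ∨ not x)) = max(0.6, 0) = 0.6
(not ((x ∨ x) → (x → not not x)) ∨ ((y ∧ y) ∨ ((not y ∧ z) ∨ not x))) = max(0, 0.6) = 0.6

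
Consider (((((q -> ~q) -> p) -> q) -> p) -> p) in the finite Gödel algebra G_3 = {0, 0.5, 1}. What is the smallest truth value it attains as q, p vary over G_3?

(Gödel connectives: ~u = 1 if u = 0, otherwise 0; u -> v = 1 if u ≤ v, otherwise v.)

0.50

The minimum is attained at q = 0, p = 0.5:
  ~q: Gödel ¬ of 0 = 1 (operand is 0)
  (q -> ~q): 0 ≤ 1, so result = 1
  ((q -> ~q) -> p): 1 > 0.5, so result = 0.5
  (((q -> ~q) -> p) -> q): 0.5 > 0, so result = 0
  ((((q -> ~q) -> p) -> q) -> p): 0 ≤ 0.5, so result = 1
  (((((q -> ~q) -> p) -> q) -> p) -> p): 1 > 0.5, so result = 0.5
Checking all 9 assignments confirms none give a value below 0.50.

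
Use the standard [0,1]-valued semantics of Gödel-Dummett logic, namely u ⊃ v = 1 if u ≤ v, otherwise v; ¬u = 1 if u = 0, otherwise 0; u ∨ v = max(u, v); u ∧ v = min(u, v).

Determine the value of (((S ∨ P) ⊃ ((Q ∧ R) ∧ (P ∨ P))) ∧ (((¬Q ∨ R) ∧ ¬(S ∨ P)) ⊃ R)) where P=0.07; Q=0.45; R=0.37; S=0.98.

(S ∨ P) = max(0.98, 0.07) = 0.98
(Q ∧ R) = min(0.45, 0.37) = 0.37
(P ∨ P) = max(0.07, 0.07) = 0.07
((Q ∧ R) ∧ (P ∨ P)) = min(0.37, 0.07) = 0.07
((S ∨ P) ⊃ ((Q ∧ R) ∧ (P ∨ P))): 0.98 > 0.07, so result = 0.07
¬Q: Gödel ¬ of 0.45 = 0 (operand ≠ 0)
(¬Q ∨ R) = max(0, 0.37) = 0.37
(S ∨ P) = max(0.98, 0.07) = 0.98
¬(S ∨ P): Gödel ¬ of 0.98 = 0 (operand ≠ 0)
((¬Q ∨ R) ∧ ¬(S ∨ P)) = min(0.37, 0) = 0
(((¬Q ∨ R) ∧ ¬(S ∨ P)) ⊃ R): 0 ≤ 0.37, so result = 1
(((S ∨ P) ⊃ ((Q ∧ R) ∧ (P ∨ P))) ∧ (((¬Q ∨ R) ∧ ¬(S ∨ P)) ⊃ R)) = min(0.07, 1) = 0.07

0.07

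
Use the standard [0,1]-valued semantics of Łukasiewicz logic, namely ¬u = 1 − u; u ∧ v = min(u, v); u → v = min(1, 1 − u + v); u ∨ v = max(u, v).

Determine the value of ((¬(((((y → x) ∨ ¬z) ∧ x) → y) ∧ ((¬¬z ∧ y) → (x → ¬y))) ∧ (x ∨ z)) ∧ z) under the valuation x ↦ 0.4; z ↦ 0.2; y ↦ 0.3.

(y → x): min(1, 1 − 0.3 + 0.4) = 1
¬z: Łukasiewicz ¬ gives 1 − 0.2 = 0.8
((y → x) ∨ ¬z) = max(1, 0.8) = 1
(((y → x) ∨ ¬z) ∧ x) = min(1, 0.4) = 0.4
((((y → x) ∨ ¬z) ∧ x) → y): min(1, 1 − 0.4 + 0.3) = 0.9
¬z: Łukasiewicz ¬ gives 1 − 0.2 = 0.8
¬¬z: Łukasiewicz ¬ gives 1 − 0.8 = 0.2
(¬¬z ∧ y) = min(0.2, 0.3) = 0.2
¬y: Łukasiewicz ¬ gives 1 − 0.3 = 0.7
(x → ¬y): min(1, 1 − 0.4 + 0.7) = 1
((¬¬z ∧ y) → (x → ¬y)): min(1, 1 − 0.2 + 1) = 1
(((((y → x) ∨ ¬z) ∧ x) → y) ∧ ((¬¬z ∧ y) → (x → ¬y))) = min(0.9, 1) = 0.9
¬(((((y → x) ∨ ¬z) ∧ x) → y) ∧ ((¬¬z ∧ y) → (x → ¬y))): Łukasiewicz ¬ gives 1 − 0.9 = 0.1
(x ∨ z) = max(0.4, 0.2) = 0.4
(¬(((((y → x) ∨ ¬z) ∧ x) → y) ∧ ((¬¬z ∧ y) → (x → ¬y))) ∧ (x ∨ z)) = min(0.1, 0.4) = 0.1
((¬(((((y → x) ∨ ¬z) ∧ x) → y) ∧ ((¬¬z ∧ y) → (x → ¬y))) ∧ (x ∨ z)) ∧ z) = min(0.1, 0.2) = 0.1

0.10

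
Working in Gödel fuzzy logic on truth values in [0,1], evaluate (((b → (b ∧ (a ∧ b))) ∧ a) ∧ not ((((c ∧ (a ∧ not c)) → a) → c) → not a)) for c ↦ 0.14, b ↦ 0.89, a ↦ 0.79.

(a ∧ b) = min(0.79, 0.89) = 0.79
(b ∧ (a ∧ b)) = min(0.89, 0.79) = 0.79
(b → (b ∧ (a ∧ b))): 0.89 > 0.79, so result = 0.79
((b → (b ∧ (a ∧ b))) ∧ a) = min(0.79, 0.79) = 0.79
not c: Gödel ¬ of 0.14 = 0 (operand ≠ 0)
(a ∧ not c) = min(0.79, 0) = 0
(c ∧ (a ∧ not c)) = min(0.14, 0) = 0
((c ∧ (a ∧ not c)) → a): 0 ≤ 0.79, so result = 1
(((c ∧ (a ∧ not c)) → a) → c): 1 > 0.14, so result = 0.14
not a: Gödel ¬ of 0.79 = 0 (operand ≠ 0)
((((c ∧ (a ∧ not c)) → a) → c) → not a): 0.14 > 0, so result = 0
not ((((c ∧ (a ∧ not c)) → a) → c) → not a): Gödel ¬ of 0 = 1 (operand is 0)
(((b → (b ∧ (a ∧ b))) ∧ a) ∧ not ((((c ∧ (a ∧ not c)) → a) → c) → not a)) = min(0.79, 1) = 0.79

0.79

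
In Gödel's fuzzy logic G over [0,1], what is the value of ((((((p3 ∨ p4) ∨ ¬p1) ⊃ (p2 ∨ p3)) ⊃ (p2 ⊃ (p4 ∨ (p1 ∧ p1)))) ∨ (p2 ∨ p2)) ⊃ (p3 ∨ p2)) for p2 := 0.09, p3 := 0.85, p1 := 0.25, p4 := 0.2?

0.85

(p3 ∨ p4) = max(0.85, 0.2) = 0.85
¬p1: Gödel ¬ of 0.25 = 0 (operand ≠ 0)
((p3 ∨ p4) ∨ ¬p1) = max(0.85, 0) = 0.85
(p2 ∨ p3) = max(0.09, 0.85) = 0.85
(((p3 ∨ p4) ∨ ¬p1) ⊃ (p2 ∨ p3)): 0.85 ≤ 0.85, so result = 1
(p1 ∧ p1) = min(0.25, 0.25) = 0.25
(p4 ∨ (p1 ∧ p1)) = max(0.2, 0.25) = 0.25
(p2 ⊃ (p4 ∨ (p1 ∧ p1))): 0.09 ≤ 0.25, so result = 1
((((p3 ∨ p4) ∨ ¬p1) ⊃ (p2 ∨ p3)) ⊃ (p2 ⊃ (p4 ∨ (p1 ∧ p1)))): 1 ≤ 1, so result = 1
(p2 ∨ p2) = max(0.09, 0.09) = 0.09
(((((p3 ∨ p4) ∨ ¬p1) ⊃ (p2 ∨ p3)) ⊃ (p2 ⊃ (p4 ∨ (p1 ∧ p1)))) ∨ (p2 ∨ p2)) = max(1, 0.09) = 1
(p3 ∨ p2) = max(0.85, 0.09) = 0.85
((((((p3 ∨ p4) ∨ ¬p1) ⊃ (p2 ∨ p3)) ⊃ (p2 ⊃ (p4 ∨ (p1 ∧ p1)))) ∨ (p2 ∨ p2)) ⊃ (p3 ∨ p2)): 1 > 0.85, so result = 0.85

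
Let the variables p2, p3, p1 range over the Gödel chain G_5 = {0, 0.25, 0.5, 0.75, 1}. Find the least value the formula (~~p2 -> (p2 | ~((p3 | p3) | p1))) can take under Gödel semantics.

The minimum is attained at p2 = 0.25, p3 = 0, p1 = 0.25:
  ~p2: Gödel ¬ of 0.25 = 0 (operand ≠ 0)
  ~~p2: Gödel ¬ of 0 = 1 (operand is 0)
  (p3 | p3) = max(0, 0) = 0
  ((p3 | p3) | p1) = max(0, 0.25) = 0.25
  ~((p3 | p3) | p1): Gödel ¬ of 0.25 = 0 (operand ≠ 0)
  (p2 | ~((p3 | p3) | p1)) = max(0.25, 0) = 0.25
  (~~p2 -> (p2 | ~((p3 | p3) | p1))): 1 > 0.25, so result = 0.25
Checking all 125 assignments confirms none give a value below 0.25.

0.25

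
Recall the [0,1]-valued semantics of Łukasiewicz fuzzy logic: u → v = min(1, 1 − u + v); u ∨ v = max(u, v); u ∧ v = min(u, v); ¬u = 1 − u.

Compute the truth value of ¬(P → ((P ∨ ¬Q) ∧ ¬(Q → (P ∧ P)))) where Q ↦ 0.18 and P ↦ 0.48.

¬Q: Łukasiewicz ¬ gives 1 − 0.18 = 0.82
(P ∨ ¬Q) = max(0.48, 0.82) = 0.82
(P ∧ P) = min(0.48, 0.48) = 0.48
(Q → (P ∧ P)): min(1, 1 − 0.18 + 0.48) = 1
¬(Q → (P ∧ P)): Łukasiewicz ¬ gives 1 − 1 = 0
((P ∨ ¬Q) ∧ ¬(Q → (P ∧ P))) = min(0.82, 0) = 0
(P → ((P ∨ ¬Q) ∧ ¬(Q → (P ∧ P)))): min(1, 1 − 0.48 + 0) = 0.52
¬(P → ((P ∨ ¬Q) ∧ ¬(Q → (P ∧ P)))): Łukasiewicz ¬ gives 1 − 0.52 = 0.48

0.48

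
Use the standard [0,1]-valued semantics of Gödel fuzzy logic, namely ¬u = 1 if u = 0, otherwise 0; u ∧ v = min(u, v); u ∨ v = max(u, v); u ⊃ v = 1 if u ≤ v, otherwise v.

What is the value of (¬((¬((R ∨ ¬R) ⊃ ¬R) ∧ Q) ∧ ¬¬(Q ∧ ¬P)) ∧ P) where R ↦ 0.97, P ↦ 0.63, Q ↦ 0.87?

0.63

¬R: Gödel ¬ of 0.97 = 0 (operand ≠ 0)
(R ∨ ¬R) = max(0.97, 0) = 0.97
¬R: Gödel ¬ of 0.97 = 0 (operand ≠ 0)
((R ∨ ¬R) ⊃ ¬R): 0.97 > 0, so result = 0
¬((R ∨ ¬R) ⊃ ¬R): Gödel ¬ of 0 = 1 (operand is 0)
(¬((R ∨ ¬R) ⊃ ¬R) ∧ Q) = min(1, 0.87) = 0.87
¬P: Gödel ¬ of 0.63 = 0 (operand ≠ 0)
(Q ∧ ¬P) = min(0.87, 0) = 0
¬(Q ∧ ¬P): Gödel ¬ of 0 = 1 (operand is 0)
¬¬(Q ∧ ¬P): Gödel ¬ of 1 = 0 (operand ≠ 0)
((¬((R ∨ ¬R) ⊃ ¬R) ∧ Q) ∧ ¬¬(Q ∧ ¬P)) = min(0.87, 0) = 0
¬((¬((R ∨ ¬R) ⊃ ¬R) ∧ Q) ∧ ¬¬(Q ∧ ¬P)): Gödel ¬ of 0 = 1 (operand is 0)
(¬((¬((R ∨ ¬R) ⊃ ¬R) ∧ Q) ∧ ¬¬(Q ∧ ¬P)) ∧ P) = min(1, 0.63) = 0.63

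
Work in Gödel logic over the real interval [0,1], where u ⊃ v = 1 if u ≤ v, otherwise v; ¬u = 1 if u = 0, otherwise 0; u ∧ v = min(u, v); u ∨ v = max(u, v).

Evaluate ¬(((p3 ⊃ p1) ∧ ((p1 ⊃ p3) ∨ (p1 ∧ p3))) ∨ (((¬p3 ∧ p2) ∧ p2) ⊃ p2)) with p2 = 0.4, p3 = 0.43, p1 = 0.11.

0.00

(p3 ⊃ p1): 0.43 > 0.11, so result = 0.11
(p1 ⊃ p3): 0.11 ≤ 0.43, so result = 1
(p1 ∧ p3) = min(0.11, 0.43) = 0.11
((p1 ⊃ p3) ∨ (p1 ∧ p3)) = max(1, 0.11) = 1
((p3 ⊃ p1) ∧ ((p1 ⊃ p3) ∨ (p1 ∧ p3))) = min(0.11, 1) = 0.11
¬p3: Gödel ¬ of 0.43 = 0 (operand ≠ 0)
(¬p3 ∧ p2) = min(0, 0.4) = 0
((¬p3 ∧ p2) ∧ p2) = min(0, 0.4) = 0
(((¬p3 ∧ p2) ∧ p2) ⊃ p2): 0 ≤ 0.4, so result = 1
(((p3 ⊃ p1) ∧ ((p1 ⊃ p3) ∨ (p1 ∧ p3))) ∨ (((¬p3 ∧ p2) ∧ p2) ⊃ p2)) = max(0.11, 1) = 1
¬(((p3 ⊃ p1) ∧ ((p1 ⊃ p3) ∨ (p1 ∧ p3))) ∨ (((¬p3 ∧ p2) ∧ p2) ⊃ p2)): Gödel ¬ of 1 = 0 (operand ≠ 0)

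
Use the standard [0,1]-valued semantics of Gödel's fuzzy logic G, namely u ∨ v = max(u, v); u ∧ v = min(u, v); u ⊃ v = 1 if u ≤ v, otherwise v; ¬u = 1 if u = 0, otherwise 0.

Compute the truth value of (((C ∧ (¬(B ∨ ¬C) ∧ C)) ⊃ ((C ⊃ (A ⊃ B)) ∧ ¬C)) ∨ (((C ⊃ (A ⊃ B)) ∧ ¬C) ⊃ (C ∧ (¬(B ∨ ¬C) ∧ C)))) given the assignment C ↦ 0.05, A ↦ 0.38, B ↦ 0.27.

1.00

¬C: Gödel ¬ of 0.05 = 0 (operand ≠ 0)
(B ∨ ¬C) = max(0.27, 0) = 0.27
¬(B ∨ ¬C): Gödel ¬ of 0.27 = 0 (operand ≠ 0)
(¬(B ∨ ¬C) ∧ C) = min(0, 0.05) = 0
(C ∧ (¬(B ∨ ¬C) ∧ C)) = min(0.05, 0) = 0
(A ⊃ B): 0.38 > 0.27, so result = 0.27
(C ⊃ (A ⊃ B)): 0.05 ≤ 0.27, so result = 1
¬C: Gödel ¬ of 0.05 = 0 (operand ≠ 0)
((C ⊃ (A ⊃ B)) ∧ ¬C) = min(1, 0) = 0
((C ∧ (¬(B ∨ ¬C) ∧ C)) ⊃ ((C ⊃ (A ⊃ B)) ∧ ¬C)): 0 ≤ 0, so result = 1
(A ⊃ B): 0.38 > 0.27, so result = 0.27
(C ⊃ (A ⊃ B)): 0.05 ≤ 0.27, so result = 1
¬C: Gödel ¬ of 0.05 = 0 (operand ≠ 0)
((C ⊃ (A ⊃ B)) ∧ ¬C) = min(1, 0) = 0
¬C: Gödel ¬ of 0.05 = 0 (operand ≠ 0)
(B ∨ ¬C) = max(0.27, 0) = 0.27
¬(B ∨ ¬C): Gödel ¬ of 0.27 = 0 (operand ≠ 0)
(¬(B ∨ ¬C) ∧ C) = min(0, 0.05) = 0
(C ∧ (¬(B ∨ ¬C) ∧ C)) = min(0.05, 0) = 0
(((C ⊃ (A ⊃ B)) ∧ ¬C) ⊃ (C ∧ (¬(B ∨ ¬C) ∧ C))): 0 ≤ 0, so result = 1
(((C ∧ (¬(B ∨ ¬C) ∧ C)) ⊃ ((C ⊃ (A ⊃ B)) ∧ ¬C)) ∨ (((C ⊃ (A ⊃ B)) ∧ ¬C) ⊃ (C ∧ (¬(B ∨ ¬C) ∧ C)))) = max(1, 1) = 1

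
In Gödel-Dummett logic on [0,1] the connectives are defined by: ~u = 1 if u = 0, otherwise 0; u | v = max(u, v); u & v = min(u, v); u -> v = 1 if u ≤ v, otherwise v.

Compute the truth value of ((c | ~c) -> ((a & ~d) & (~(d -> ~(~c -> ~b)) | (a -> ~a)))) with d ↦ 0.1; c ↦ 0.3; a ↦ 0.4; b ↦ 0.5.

~c: Gödel ¬ of 0.3 = 0 (operand ≠ 0)
(c | ~c) = max(0.3, 0) = 0.3
~d: Gödel ¬ of 0.1 = 0 (operand ≠ 0)
(a & ~d) = min(0.4, 0) = 0
~c: Gödel ¬ of 0.3 = 0 (operand ≠ 0)
~b: Gödel ¬ of 0.5 = 0 (operand ≠ 0)
(~c -> ~b): 0 ≤ 0, so result = 1
~(~c -> ~b): Gödel ¬ of 1 = 0 (operand ≠ 0)
(d -> ~(~c -> ~b)): 0.1 > 0, so result = 0
~(d -> ~(~c -> ~b)): Gödel ¬ of 0 = 1 (operand is 0)
~a: Gödel ¬ of 0.4 = 0 (operand ≠ 0)
(a -> ~a): 0.4 > 0, so result = 0
(~(d -> ~(~c -> ~b)) | (a -> ~a)) = max(1, 0) = 1
((a & ~d) & (~(d -> ~(~c -> ~b)) | (a -> ~a))) = min(0, 1) = 0
((c | ~c) -> ((a & ~d) & (~(d -> ~(~c -> ~b)) | (a -> ~a)))): 0.3 > 0, so result = 0

0.00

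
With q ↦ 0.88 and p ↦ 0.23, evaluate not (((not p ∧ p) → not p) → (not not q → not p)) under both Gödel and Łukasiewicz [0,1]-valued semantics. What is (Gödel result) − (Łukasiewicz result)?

Gödel evaluation:
  not p: Gödel ¬ of 0.23 = 0 (operand ≠ 0)
  (not p ∧ p) = min(0, 0.23) = 0
  not p: Gödel ¬ of 0.23 = 0 (operand ≠ 0)
  ((not p ∧ p) → not p): 0 ≤ 0, so result = 1
  not q: Gödel ¬ of 0.88 = 0 (operand ≠ 0)
  not not q: Gödel ¬ of 0 = 1 (operand is 0)
  not p: Gödel ¬ of 0.23 = 0 (operand ≠ 0)
  (not not q → not p): 1 > 0, so result = 0
  (((not p ∧ p) → not p) → (not not q → not p)): 1 > 0, so result = 0
  not (((not p ∧ p) → not p) → (not not q → not p)): Gödel ¬ of 0 = 1 (operand is 0)
  Gödel value = 1
Łukasiewicz evaluation:
  not p: Łukasiewicz ¬ gives 1 − 0.23 = 0.77
  (not p ∧ p) = min(0.77, 0.23) = 0.23
  not p: Łukasiewicz ¬ gives 1 − 0.23 = 0.77
  ((not p ∧ p) → not p): min(1, 1 − 0.23 + 0.77) = 1
  not q: Łukasiewicz ¬ gives 1 − 0.88 = 0.12
  not not q: Łukasiewicz ¬ gives 1 − 0.12 = 0.88
  not p: Łukasiewicz ¬ gives 1 − 0.23 = 0.77
  (not not q → not p): min(1, 1 − 0.88 + 0.77) = 0.89
  (((not p ∧ p) → not p) → (not not q → not p)): min(1, 1 − 1 + 0.89) = 0.89
  not (((not p ∧ p) → not p) → (not not q → not p)): Łukasiewicz ¬ gives 1 − 0.89 = 0.11
  Łukasiewicz value = 0.11
Difference: 1 − 0.11 = 0.89

0.89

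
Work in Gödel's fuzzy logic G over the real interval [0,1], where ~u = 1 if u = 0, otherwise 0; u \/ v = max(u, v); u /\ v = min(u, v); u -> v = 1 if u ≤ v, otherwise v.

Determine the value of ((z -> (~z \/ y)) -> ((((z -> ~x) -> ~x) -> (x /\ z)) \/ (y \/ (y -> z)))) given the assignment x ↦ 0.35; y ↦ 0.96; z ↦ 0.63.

0.96

~z: Gödel ¬ of 0.63 = 0 (operand ≠ 0)
(~z \/ y) = max(0, 0.96) = 0.96
(z -> (~z \/ y)): 0.63 ≤ 0.96, so result = 1
~x: Gödel ¬ of 0.35 = 0 (operand ≠ 0)
(z -> ~x): 0.63 > 0, so result = 0
~x: Gödel ¬ of 0.35 = 0 (operand ≠ 0)
((z -> ~x) -> ~x): 0 ≤ 0, so result = 1
(x /\ z) = min(0.35, 0.63) = 0.35
(((z -> ~x) -> ~x) -> (x /\ z)): 1 > 0.35, so result = 0.35
(y -> z): 0.96 > 0.63, so result = 0.63
(y \/ (y -> z)) = max(0.96, 0.63) = 0.96
((((z -> ~x) -> ~x) -> (x /\ z)) \/ (y \/ (y -> z))) = max(0.35, 0.96) = 0.96
((z -> (~z \/ y)) -> ((((z -> ~x) -> ~x) -> (x /\ z)) \/ (y \/ (y -> z)))): 1 > 0.96, so result = 0.96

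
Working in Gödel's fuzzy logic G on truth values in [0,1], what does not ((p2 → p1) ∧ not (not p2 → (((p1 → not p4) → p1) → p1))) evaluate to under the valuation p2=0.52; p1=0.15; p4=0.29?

1.00

(p2 → p1): 0.52 > 0.15, so result = 0.15
not p2: Gödel ¬ of 0.52 = 0 (operand ≠ 0)
not p4: Gödel ¬ of 0.29 = 0 (operand ≠ 0)
(p1 → not p4): 0.15 > 0, so result = 0
((p1 → not p4) → p1): 0 ≤ 0.15, so result = 1
(((p1 → not p4) → p1) → p1): 1 > 0.15, so result = 0.15
(not p2 → (((p1 → not p4) → p1) → p1)): 0 ≤ 0.15, so result = 1
not (not p2 → (((p1 → not p4) → p1) → p1)): Gödel ¬ of 1 = 0 (operand ≠ 0)
((p2 → p1) ∧ not (not p2 → (((p1 → not p4) → p1) → p1))) = min(0.15, 0) = 0
not ((p2 → p1) ∧ not (not p2 → (((p1 → not p4) → p1) → p1))): Gödel ¬ of 0 = 1 (operand is 0)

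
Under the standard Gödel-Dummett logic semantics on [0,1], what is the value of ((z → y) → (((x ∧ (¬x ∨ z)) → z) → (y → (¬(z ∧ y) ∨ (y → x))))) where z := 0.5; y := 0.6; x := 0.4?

0.40

(z → y): 0.5 ≤ 0.6, so result = 1
¬x: Gödel ¬ of 0.4 = 0 (operand ≠ 0)
(¬x ∨ z) = max(0, 0.5) = 0.5
(x ∧ (¬x ∨ z)) = min(0.4, 0.5) = 0.4
((x ∧ (¬x ∨ z)) → z): 0.4 ≤ 0.5, so result = 1
(z ∧ y) = min(0.5, 0.6) = 0.5
¬(z ∧ y): Gödel ¬ of 0.5 = 0 (operand ≠ 0)
(y → x): 0.6 > 0.4, so result = 0.4
(¬(z ∧ y) ∨ (y → x)) = max(0, 0.4) = 0.4
(y → (¬(z ∧ y) ∨ (y → x))): 0.6 > 0.4, so result = 0.4
(((x ∧ (¬x ∨ z)) → z) → (y → (¬(z ∧ y) ∨ (y → x)))): 1 > 0.4, so result = 0.4
((z → y) → (((x ∧ (¬x ∨ z)) → z) → (y → (¬(z ∧ y) ∨ (y → x))))): 1 > 0.4, so result = 0.4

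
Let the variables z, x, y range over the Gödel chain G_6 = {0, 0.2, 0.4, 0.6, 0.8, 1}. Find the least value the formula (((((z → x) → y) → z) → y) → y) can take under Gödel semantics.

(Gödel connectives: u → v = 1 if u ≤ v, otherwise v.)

The minimum is attained at z = 0, x = 0, y = 0.2:
  (z → x): 0 ≤ 0, so result = 1
  ((z → x) → y): 1 > 0.2, so result = 0.2
  (((z → x) → y) → z): 0.2 > 0, so result = 0
  ((((z → x) → y) → z) → y): 0 ≤ 0.2, so result = 1
  (((((z → x) → y) → z) → y) → y): 1 > 0.2, so result = 0.2
Checking all 216 assignments confirms none give a value below 0.20.

0.20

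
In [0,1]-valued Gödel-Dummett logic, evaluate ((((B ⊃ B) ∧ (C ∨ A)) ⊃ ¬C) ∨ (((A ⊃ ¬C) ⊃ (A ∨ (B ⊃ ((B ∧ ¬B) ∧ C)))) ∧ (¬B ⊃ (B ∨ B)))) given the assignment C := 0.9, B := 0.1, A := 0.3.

(B ⊃ B): 0.1 ≤ 0.1, so result = 1
(C ∨ A) = max(0.9, 0.3) = 0.9
((B ⊃ B) ∧ (C ∨ A)) = min(1, 0.9) = 0.9
¬C: Gödel ¬ of 0.9 = 0 (operand ≠ 0)
(((B ⊃ B) ∧ (C ∨ A)) ⊃ ¬C): 0.9 > 0, so result = 0
¬C: Gödel ¬ of 0.9 = 0 (operand ≠ 0)
(A ⊃ ¬C): 0.3 > 0, so result = 0
¬B: Gödel ¬ of 0.1 = 0 (operand ≠ 0)
(B ∧ ¬B) = min(0.1, 0) = 0
((B ∧ ¬B) ∧ C) = min(0, 0.9) = 0
(B ⊃ ((B ∧ ¬B) ∧ C)): 0.1 > 0, so result = 0
(A ∨ (B ⊃ ((B ∧ ¬B) ∧ C))) = max(0.3, 0) = 0.3
((A ⊃ ¬C) ⊃ (A ∨ (B ⊃ ((B ∧ ¬B) ∧ C)))): 0 ≤ 0.3, so result = 1
¬B: Gödel ¬ of 0.1 = 0 (operand ≠ 0)
(B ∨ B) = max(0.1, 0.1) = 0.1
(¬B ⊃ (B ∨ B)): 0 ≤ 0.1, so result = 1
(((A ⊃ ¬C) ⊃ (A ∨ (B ⊃ ((B ∧ ¬B) ∧ C)))) ∧ (¬B ⊃ (B ∨ B))) = min(1, 1) = 1
((((B ⊃ B) ∧ (C ∨ A)) ⊃ ¬C) ∨ (((A ⊃ ¬C) ⊃ (A ∨ (B ⊃ ((B ∧ ¬B) ∧ C)))) ∧ (¬B ⊃ (B ∨ B)))) = max(0, 1) = 1

1.00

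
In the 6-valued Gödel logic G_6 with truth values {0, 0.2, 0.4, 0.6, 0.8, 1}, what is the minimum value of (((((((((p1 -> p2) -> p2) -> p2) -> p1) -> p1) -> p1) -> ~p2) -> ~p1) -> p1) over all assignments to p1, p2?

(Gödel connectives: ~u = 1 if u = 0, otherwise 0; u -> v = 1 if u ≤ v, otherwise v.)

The minimum is attained at p1 = 0, p2 = 0:
  (p1 -> p2): 0 ≤ 0, so result = 1
  ((p1 -> p2) -> p2): 1 > 0, so result = 0
  (((p1 -> p2) -> p2) -> p2): 0 ≤ 0, so result = 1
  ((((p1 -> p2) -> p2) -> p2) -> p1): 1 > 0, so result = 0
  (((((p1 -> p2) -> p2) -> p2) -> p1) -> p1): 0 ≤ 0, so result = 1
  ((((((p1 -> p2) -> p2) -> p2) -> p1) -> p1) -> p1): 1 > 0, so result = 0
  ~p2: Gödel ¬ of 0 = 1 (operand is 0)
  (((((((p1 -> p2) -> p2) -> p2) -> p1) -> p1) -> p1) -> ~p2): 0 ≤ 1, so result = 1
  ~p1: Gödel ¬ of 0 = 1 (operand is 0)
  ((((((((p1 -> p2) -> p2) -> p2) -> p1) -> p1) -> p1) -> ~p2) -> ~p1): 1 ≤ 1, so result = 1
  (((((((((p1 -> p2) -> p2) -> p2) -> p1) -> p1) -> p1) -> ~p2) -> ~p1) -> p1): 1 > 0, so result = 0
Checking all 36 assignments confirms none give a value below 0.00.

0.00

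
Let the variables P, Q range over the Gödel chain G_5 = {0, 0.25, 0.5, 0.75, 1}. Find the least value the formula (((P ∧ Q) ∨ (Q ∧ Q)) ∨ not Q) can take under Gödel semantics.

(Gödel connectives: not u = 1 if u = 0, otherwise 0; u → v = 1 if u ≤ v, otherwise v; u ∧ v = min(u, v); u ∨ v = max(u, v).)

0.25

The minimum is attained at P = 0, Q = 0.25:
  (P ∧ Q) = min(0, 0.25) = 0
  (Q ∧ Q) = min(0.25, 0.25) = 0.25
  ((P ∧ Q) ∨ (Q ∧ Q)) = max(0, 0.25) = 0.25
  not Q: Gödel ¬ of 0.25 = 0 (operand ≠ 0)
  (((P ∧ Q) ∨ (Q ∧ Q)) ∨ not Q) = max(0.25, 0) = 0.25
Checking all 25 assignments confirms none give a value below 0.25.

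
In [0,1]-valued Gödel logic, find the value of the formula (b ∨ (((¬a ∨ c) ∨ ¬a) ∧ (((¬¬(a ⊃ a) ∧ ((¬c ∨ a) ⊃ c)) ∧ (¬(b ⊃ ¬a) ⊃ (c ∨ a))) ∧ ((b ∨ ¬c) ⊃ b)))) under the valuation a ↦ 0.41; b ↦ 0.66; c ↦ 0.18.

0.66

¬a: Gödel ¬ of 0.41 = 0 (operand ≠ 0)
(¬a ∨ c) = max(0, 0.18) = 0.18
¬a: Gödel ¬ of 0.41 = 0 (operand ≠ 0)
((¬a ∨ c) ∨ ¬a) = max(0.18, 0) = 0.18
(a ⊃ a): 0.41 ≤ 0.41, so result = 1
¬(a ⊃ a): Gödel ¬ of 1 = 0 (operand ≠ 0)
¬¬(a ⊃ a): Gödel ¬ of 0 = 1 (operand is 0)
¬c: Gödel ¬ of 0.18 = 0 (operand ≠ 0)
(¬c ∨ a) = max(0, 0.41) = 0.41
((¬c ∨ a) ⊃ c): 0.41 > 0.18, so result = 0.18
(¬¬(a ⊃ a) ∧ ((¬c ∨ a) ⊃ c)) = min(1, 0.18) = 0.18
¬a: Gödel ¬ of 0.41 = 0 (operand ≠ 0)
(b ⊃ ¬a): 0.66 > 0, so result = 0
¬(b ⊃ ¬a): Gödel ¬ of 0 = 1 (operand is 0)
(c ∨ a) = max(0.18, 0.41) = 0.41
(¬(b ⊃ ¬a) ⊃ (c ∨ a)): 1 > 0.41, so result = 0.41
((¬¬(a ⊃ a) ∧ ((¬c ∨ a) ⊃ c)) ∧ (¬(b ⊃ ¬a) ⊃ (c ∨ a))) = min(0.18, 0.41) = 0.18
¬c: Gödel ¬ of 0.18 = 0 (operand ≠ 0)
(b ∨ ¬c) = max(0.66, 0) = 0.66
((b ∨ ¬c) ⊃ b): 0.66 ≤ 0.66, so result = 1
(((¬¬(a ⊃ a) ∧ ((¬c ∨ a) ⊃ c)) ∧ (¬(b ⊃ ¬a) ⊃ (c ∨ a))) ∧ ((b ∨ ¬c) ⊃ b)) = min(0.18, 1) = 0.18
(((¬a ∨ c) ∨ ¬a) ∧ (((¬¬(a ⊃ a) ∧ ((¬c ∨ a) ⊃ c)) ∧ (¬(b ⊃ ¬a) ⊃ (c ∨ a))) ∧ ((b ∨ ¬c) ⊃ b))) = min(0.18, 0.18) = 0.18
(b ∨ (((¬a ∨ c) ∨ ¬a) ∧ (((¬¬(a ⊃ a) ∧ ((¬c ∨ a) ⊃ c)) ∧ (¬(b ⊃ ¬a) ⊃ (c ∨ a))) ∧ ((b ∨ ¬c) ⊃ b)))) = max(0.66, 0.18) = 0.66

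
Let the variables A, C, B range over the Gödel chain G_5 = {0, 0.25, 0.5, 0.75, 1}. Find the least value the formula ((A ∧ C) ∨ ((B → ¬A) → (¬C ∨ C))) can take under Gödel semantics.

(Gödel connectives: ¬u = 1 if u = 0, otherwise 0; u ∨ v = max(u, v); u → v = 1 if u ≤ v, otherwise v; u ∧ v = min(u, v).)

0.25

The minimum is attained at A = 0, C = 0.25, B = 0:
  (A ∧ C) = min(0, 0.25) = 0
  ¬A: Gödel ¬ of 0 = 1 (operand is 0)
  (B → ¬A): 0 ≤ 1, so result = 1
  ¬C: Gödel ¬ of 0.25 = 0 (operand ≠ 0)
  (¬C ∨ C) = max(0, 0.25) = 0.25
  ((B → ¬A) → (¬C ∨ C)): 1 > 0.25, so result = 0.25
  ((A ∧ C) ∨ ((B → ¬A) → (¬C ∨ C))) = max(0, 0.25) = 0.25
Checking all 125 assignments confirms none give a value below 0.25.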